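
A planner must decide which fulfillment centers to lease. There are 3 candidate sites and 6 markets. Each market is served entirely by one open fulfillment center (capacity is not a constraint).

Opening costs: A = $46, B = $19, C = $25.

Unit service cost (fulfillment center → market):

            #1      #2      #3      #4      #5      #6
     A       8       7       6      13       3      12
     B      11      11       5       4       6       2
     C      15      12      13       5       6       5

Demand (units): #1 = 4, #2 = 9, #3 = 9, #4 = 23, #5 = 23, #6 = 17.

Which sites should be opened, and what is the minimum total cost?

Open A and B; minimum total cost 400.

For any fixed open set, each market goes to its cheapest open site; total = fixed + service.
{A, B}: #1→A 8·4=32, #2→A 7·9=63, #3→B 5·9=45, #4→B 4·23=92, #5→A 3·23=69, #6→B 2·17=34. Service 335; fixed 65; total 400.
{A, B, C}: #1→A 8·4=32, #2→A 7·9=63, #3→B 5·9=45, #4→B 4·23=92, #5→A 3·23=69, #6→B 2·17=34. Service 335; fixed 90; total 425.
{B}: service 452 + fixed 19 = 471
(All 7 nonempty subsets were checked; A and B is lowest.)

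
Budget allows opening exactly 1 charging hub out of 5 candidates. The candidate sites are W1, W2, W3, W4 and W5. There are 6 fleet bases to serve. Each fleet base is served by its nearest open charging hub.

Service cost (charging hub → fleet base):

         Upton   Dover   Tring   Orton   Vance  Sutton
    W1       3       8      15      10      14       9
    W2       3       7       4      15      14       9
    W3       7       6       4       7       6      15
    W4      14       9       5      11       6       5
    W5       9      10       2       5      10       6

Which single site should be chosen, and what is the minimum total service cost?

With exactly 1 open, each fleet base uses its cheapest among the chosen.
{W5}: Upton→W5 9, Dover→W5 10, Tring→W5 2, Orton→W5 5, Vance→W5 10, Sutton→W5 6. Service cost 42.
{W3}: service cost 45
{W4}: service cost 50
Among all 5 size-1 choices, {W5} is lowest.

Choose W5 only; total service cost 42.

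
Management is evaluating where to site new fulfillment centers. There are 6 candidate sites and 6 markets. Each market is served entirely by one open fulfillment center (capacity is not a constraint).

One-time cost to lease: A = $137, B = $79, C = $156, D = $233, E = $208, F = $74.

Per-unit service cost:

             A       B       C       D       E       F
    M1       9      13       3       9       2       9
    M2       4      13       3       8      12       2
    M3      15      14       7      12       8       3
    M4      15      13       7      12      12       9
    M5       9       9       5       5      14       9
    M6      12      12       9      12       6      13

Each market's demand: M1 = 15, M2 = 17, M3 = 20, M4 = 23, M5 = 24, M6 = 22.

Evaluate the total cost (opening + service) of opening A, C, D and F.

Each market is assigned to its cheapest site among the open ones.
{A, C, D, F}: M1→C 3·15=45, M2→F 2·17=34, M3→F 3·20=60, M4→C 7·23=161, M5→C 5·24=120, M6→C 9·22=198. Service 618; fixed 600; total 1218.

Total cost: 1218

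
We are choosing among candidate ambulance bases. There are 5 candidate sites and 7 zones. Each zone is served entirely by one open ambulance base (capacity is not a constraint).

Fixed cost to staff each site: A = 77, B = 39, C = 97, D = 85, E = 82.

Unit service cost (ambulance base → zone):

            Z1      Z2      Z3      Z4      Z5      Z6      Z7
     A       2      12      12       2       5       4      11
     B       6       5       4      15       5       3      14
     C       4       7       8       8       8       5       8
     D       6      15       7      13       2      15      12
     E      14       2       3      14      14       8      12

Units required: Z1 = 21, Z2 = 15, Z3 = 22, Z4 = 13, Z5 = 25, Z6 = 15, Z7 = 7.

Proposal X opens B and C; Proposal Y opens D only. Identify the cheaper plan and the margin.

Proposal X: {B, C}: Z1→C 4·21=84, Z2→B 5·15=75, Z3→B 4·22=88, Z4→C 8·13=104, Z5→B 5·25=125, Z6→B 3·15=45, Z7→C 8·7=56. Service 577; fixed 136; total 713.
Proposal Y: {D}: Z1→D 6·21=126, Z2→D 15·15=225, Z3→D 7·22=154, Z4→D 13·13=169, Z5→D 2·25=50, Z6→D 15·15=225, Z7→D 12·7=84. Service 1033; fixed 85; total 1118.
Difference: |713 − 1118| = 405.

Proposal X is cheaper by 405.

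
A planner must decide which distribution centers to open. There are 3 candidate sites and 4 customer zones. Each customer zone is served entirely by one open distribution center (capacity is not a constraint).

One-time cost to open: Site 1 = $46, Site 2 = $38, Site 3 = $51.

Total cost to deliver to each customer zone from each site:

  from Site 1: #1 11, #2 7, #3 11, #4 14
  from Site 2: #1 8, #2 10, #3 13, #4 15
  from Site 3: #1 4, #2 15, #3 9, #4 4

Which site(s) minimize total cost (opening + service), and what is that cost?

Open Site 3 only; minimum total cost 83.

For any fixed open set, each customer zone goes to its cheapest open site; total = fixed + service.
{Site 3}: #1→Site 3 4, #2→Site 3 15, #3→Site 3 9, #4→Site 3 4. Service 32; fixed 51; total 83.
{Site 2}: #1→Site 2 8, #2→Site 2 10, #3→Site 2 13, #4→Site 2 15. Service 46; fixed 38; total 84.
{Site 1}: service 43 + fixed 46 = 89
{Site 1, Site 2, Site 3}: service 24 + fixed 135 = 159
No other subset beats 83.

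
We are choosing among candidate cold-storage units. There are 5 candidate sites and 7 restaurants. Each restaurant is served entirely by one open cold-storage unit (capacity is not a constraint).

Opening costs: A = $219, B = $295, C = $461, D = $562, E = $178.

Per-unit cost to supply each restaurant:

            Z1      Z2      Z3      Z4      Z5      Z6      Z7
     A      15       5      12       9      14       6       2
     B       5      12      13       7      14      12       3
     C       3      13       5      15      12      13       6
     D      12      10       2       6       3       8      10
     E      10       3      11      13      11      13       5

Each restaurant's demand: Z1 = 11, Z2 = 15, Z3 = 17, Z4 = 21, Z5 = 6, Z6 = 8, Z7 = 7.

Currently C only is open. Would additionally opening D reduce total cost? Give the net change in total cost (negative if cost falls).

Current service cost with {C}: 846.
Adding D: each restaurant re-picks its cheapest; new service cost 467, saving 379.
Extra fixed cost: 562. Net change = 562 − 379 = 183.
(Totals: 1307 → 1490.)

No — net change +183 (cost rises by 183).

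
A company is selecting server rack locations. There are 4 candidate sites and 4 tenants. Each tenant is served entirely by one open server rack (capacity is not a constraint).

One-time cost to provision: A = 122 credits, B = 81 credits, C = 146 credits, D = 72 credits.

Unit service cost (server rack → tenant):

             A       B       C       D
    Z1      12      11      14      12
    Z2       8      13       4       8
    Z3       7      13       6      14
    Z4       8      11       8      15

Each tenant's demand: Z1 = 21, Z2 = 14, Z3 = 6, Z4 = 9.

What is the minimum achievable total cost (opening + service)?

For any fixed open set, each tenant goes to its cheapest open site; total = fixed + service.
{A}: Z1→A 12·21=252, Z2→A 8·14=112, Z3→A 7·6=42, Z4→A 8·9=72. Service 478; fixed 122; total 600.
{C}: service 458 + fixed 146 = 604
{B, C}: service 395 + fixed 227 = 622
{A, B, C, D}: service 395 + fixed 421 = 816
No other subset beats 600.

Minimum total cost: 600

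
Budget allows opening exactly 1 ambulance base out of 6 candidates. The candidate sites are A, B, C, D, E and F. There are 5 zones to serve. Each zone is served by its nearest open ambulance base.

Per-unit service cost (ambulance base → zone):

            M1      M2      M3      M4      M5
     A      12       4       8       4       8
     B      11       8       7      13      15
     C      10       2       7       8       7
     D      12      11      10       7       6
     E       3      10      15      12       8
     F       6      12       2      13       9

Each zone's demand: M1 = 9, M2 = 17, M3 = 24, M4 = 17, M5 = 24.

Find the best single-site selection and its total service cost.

Choose C only; total service cost 596.

With exactly 1 open, each zone uses its cheapest among the chosen.
{C}: M1→C 10·9=90, M2→C 2·17=34, M3→C 7·24=168, M4→C 8·17=136, M5→C 7·24=168. Service cost 596.
{A}: service cost 628
{F}: service cost 743
Among all 6 size-1 choices, {C} is lowest.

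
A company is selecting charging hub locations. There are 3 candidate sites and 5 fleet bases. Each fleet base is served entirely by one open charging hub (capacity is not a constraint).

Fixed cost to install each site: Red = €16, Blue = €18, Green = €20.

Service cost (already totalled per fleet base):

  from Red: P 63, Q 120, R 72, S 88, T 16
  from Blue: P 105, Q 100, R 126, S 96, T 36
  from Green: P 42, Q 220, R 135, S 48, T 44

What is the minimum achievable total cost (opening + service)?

For any fixed open set, each fleet base goes to its cheapest open site; total = fixed + service.
{Red, Blue, Green}: P→Green 42, Q→Blue 100, R→Red 72, S→Green 48, T→Red 16. Service 278; fixed 54; total 332.
{Red, Green}: service 298 + fixed 36 = 334
{Red, Blue}: P→Red 63, Q→Blue 100, R→Red 72, S→Red 88, T→Red 16. Service 339; fixed 34; total 373.
{Red}: service 359 + fixed 16 = 375
No other subset beats 332.

Minimum total cost: 332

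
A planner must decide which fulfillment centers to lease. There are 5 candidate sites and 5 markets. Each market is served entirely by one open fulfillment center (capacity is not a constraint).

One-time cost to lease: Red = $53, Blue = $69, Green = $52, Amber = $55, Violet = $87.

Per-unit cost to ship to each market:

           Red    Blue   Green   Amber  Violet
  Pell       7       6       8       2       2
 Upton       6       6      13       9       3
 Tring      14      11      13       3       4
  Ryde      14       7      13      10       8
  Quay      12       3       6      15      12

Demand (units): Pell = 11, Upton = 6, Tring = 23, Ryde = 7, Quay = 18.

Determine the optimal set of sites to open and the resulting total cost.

For any fixed open set, each market goes to its cheapest open site; total = fixed + service.
{Blue, Amber}: Pell→Amber 2·11=22, Upton→Blue 6·6=36, Tring→Amber 3·23=69, Ryde→Blue 7·7=49, Quay→Blue 3·18=54. Service 230; fixed 124; total 354.
{Blue, Violet}: service 235 + fixed 156 = 391
{Blue, Green, Amber}: service 230 + fixed 176 = 406
{Red, Blue, Green, Amber, Violet}: service 212 + fixed 316 = 528
No other subset beats 354.

Open Blue and Amber; minimum total cost 354.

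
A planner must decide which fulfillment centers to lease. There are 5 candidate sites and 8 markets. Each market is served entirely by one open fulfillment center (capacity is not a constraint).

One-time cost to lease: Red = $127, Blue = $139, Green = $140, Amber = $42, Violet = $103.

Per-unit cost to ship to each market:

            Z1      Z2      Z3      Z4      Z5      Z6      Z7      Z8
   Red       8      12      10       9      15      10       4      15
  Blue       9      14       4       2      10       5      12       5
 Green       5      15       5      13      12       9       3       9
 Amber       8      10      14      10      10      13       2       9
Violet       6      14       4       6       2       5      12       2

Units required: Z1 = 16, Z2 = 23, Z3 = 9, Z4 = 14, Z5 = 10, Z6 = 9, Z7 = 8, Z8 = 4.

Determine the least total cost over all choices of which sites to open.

Minimum total cost: 680

For any fixed open set, each market goes to its cheapest open site; total = fixed + service.
{Amber, Violet}: Z1→Violet 6·16=96, Z2→Amber 10·23=230, Z3→Violet 4·9=36, Z4→Violet 6·14=84, Z5→Violet 2·10=20, Z6→Violet 5·9=45, Z7→Amber 2·8=16, Z8→Violet 2·4=8. Service 535; fixed 145; total 680.
{Blue, Amber, Violet}: Z1→Violet 6·16=96, Z2→Amber 10·23=230, Z3→Blue 4·9=36, Z4→Blue 2·14=28, Z5→Violet 2·10=20, Z6→Blue 5·9=45, Z7→Amber 2·8=16, Z8→Violet 2·4=8. Service 479; fixed 284; total 763.
{Blue, Amber}: Z1→Amber 8·16=128, Z2→Amber 10·23=230, Z3→Blue 4·9=36, Z4→Blue 2·14=28, Z5→Blue 10·10=100, Z6→Blue 5·9=45, Z7→Amber 2·8=16, Z8→Blue 5·4=20. Service 603; fixed 181; total 784.
{Red, Blue, Green, Amber, Violet}: service 463 + fixed 551 = 1014
No other subset beats 680.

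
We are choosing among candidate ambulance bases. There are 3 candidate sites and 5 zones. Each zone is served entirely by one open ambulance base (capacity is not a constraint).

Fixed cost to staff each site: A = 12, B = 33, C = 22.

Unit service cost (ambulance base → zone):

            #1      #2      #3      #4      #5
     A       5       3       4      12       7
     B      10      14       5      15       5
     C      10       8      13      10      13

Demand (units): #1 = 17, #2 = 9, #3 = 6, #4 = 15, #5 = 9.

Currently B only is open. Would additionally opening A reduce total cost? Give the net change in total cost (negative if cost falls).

Yes — net change −223 (cost falls by 223).

Current service cost with {B}: 596.
Adding A: each zone re-picks its cheapest; new service cost 361, saving 235.
Extra fixed cost: 12. Net change = 12 − 235 = -223.
(Totals: 629 → 406.)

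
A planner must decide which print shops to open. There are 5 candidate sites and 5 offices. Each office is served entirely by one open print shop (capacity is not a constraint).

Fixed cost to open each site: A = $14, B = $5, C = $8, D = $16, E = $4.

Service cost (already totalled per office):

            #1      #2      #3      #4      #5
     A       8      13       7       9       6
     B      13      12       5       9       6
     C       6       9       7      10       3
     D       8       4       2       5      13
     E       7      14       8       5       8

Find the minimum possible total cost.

Minimum total cost: 42

For any fixed open set, each office goes to its cheapest open site; total = fixed + service.
{C, E}: #1→C 6, #2→C 9, #3→C 7, #4→E 5, #5→C 3. Service 30; fixed 12; total 42.
{C}: #1→C 6, #2→C 9, #3→C 7, #4→C 10, #5→C 3. Service 35; fixed 8; total 43.
{B, E}: service 35 + fixed 9 = 44
{A, B, C, D, E}: #1→C 6, #2→D 4, #3→D 2, #4→D 5, #5→C 3. Service 20; fixed 47; total 67.
No other subset beats 42.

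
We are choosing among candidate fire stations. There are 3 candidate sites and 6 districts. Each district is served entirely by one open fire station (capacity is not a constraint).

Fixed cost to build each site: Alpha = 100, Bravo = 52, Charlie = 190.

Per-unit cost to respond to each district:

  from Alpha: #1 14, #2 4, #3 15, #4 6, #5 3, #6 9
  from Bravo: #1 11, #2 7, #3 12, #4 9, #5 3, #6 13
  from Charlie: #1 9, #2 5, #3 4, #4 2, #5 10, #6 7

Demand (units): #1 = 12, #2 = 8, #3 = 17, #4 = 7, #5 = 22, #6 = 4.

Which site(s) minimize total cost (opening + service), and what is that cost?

Open Bravo and Charlie; minimum total cost 566.

For any fixed open set, each district goes to its cheapest open site; total = fixed + service.
{Bravo, Charlie}: #1→Charlie 9·12=108, #2→Charlie 5·8=40, #3→Charlie 4·17=68, #4→Charlie 2·7=14, #5→Bravo 3·22=66, #6→Charlie 7·4=28. Service 324; fixed 242; total 566.
{Alpha, Charlie}: service 316 + fixed 290 = 606
{Bravo}: service 573 + fixed 52 = 625
{Alpha, Bravo, Charlie}: service 316 + fixed 342 = 658
No other subset beats 566.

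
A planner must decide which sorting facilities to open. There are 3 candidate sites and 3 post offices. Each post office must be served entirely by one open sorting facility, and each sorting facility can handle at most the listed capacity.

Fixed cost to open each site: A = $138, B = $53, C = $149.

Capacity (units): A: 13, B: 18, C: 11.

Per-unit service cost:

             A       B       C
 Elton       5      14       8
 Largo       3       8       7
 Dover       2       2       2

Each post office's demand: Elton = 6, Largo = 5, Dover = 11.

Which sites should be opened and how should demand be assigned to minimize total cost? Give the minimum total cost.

Minimum total cost: 258

Open {A, B}: Elton→A 5·6=30, Largo→A 3·5=15, Dover→B 2·11=22.
Loads: A carries 11/13, B carries 11/18. Service 67; fixed 191; total 258.
Next best feasible plan costs 283.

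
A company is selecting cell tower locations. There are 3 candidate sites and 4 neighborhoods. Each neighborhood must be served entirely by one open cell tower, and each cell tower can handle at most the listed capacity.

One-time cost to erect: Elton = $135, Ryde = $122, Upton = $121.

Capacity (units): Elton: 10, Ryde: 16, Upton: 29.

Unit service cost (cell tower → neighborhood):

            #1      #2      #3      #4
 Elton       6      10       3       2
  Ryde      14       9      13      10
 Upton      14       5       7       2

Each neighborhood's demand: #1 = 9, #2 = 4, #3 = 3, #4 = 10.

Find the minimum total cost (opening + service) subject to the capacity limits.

Open {Upton}: #1→Upton 14·9=126, #2→Upton 5·4=20, #3→Upton 7·3=21, #4→Upton 2·10=20.
Loads: Upton carries 26/29. Service 187; fixed 121; total 308.
Next best feasible plan costs 371.

Minimum total cost: 308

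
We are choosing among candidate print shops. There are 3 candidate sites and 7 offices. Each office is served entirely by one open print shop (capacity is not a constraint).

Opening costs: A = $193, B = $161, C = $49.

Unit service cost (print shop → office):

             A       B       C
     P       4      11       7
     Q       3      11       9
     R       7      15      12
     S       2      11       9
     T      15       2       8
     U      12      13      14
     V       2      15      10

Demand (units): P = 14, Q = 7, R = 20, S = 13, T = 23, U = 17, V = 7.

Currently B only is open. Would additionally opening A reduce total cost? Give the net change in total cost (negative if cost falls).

Yes — net change −346 (cost falls by 346).

Current service cost with {B}: 1046.
Adding A: each office re-picks its cheapest; new service cost 507, saving 539.
Extra fixed cost: 193. Net change = 193 − 539 = -346.
(Totals: 1207 → 861.)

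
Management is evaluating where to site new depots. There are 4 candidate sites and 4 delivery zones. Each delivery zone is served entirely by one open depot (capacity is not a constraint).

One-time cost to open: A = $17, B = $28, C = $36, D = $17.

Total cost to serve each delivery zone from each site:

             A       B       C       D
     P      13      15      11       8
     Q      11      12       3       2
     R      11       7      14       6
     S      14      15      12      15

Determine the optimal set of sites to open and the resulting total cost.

For any fixed open set, each delivery zone goes to its cheapest open site; total = fixed + service.
{D}: P→D 8, Q→D 2, R→D 6, S→D 15. Service 31; fixed 17; total 48.
{A, D}: P→D 8, Q→D 2, R→D 6, S→A 14. Service 30; fixed 34; total 64.
{A}: service 49 + fixed 17 = 66
{A, B, C, D}: service 28 + fixed 98 = 126
(All 15 nonempty subsets were checked; D only is lowest.)

Open D only; minimum total cost 48.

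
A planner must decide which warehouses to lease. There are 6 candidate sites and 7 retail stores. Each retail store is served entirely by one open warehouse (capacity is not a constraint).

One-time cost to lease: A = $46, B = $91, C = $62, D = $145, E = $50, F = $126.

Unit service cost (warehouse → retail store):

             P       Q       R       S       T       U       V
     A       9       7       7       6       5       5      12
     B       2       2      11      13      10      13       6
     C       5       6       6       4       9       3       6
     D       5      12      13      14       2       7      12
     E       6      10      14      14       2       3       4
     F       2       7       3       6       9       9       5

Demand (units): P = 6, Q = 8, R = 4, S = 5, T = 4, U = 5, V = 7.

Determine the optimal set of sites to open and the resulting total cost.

For any fixed open set, each retail store goes to its cheapest open site; total = fixed + service.
{C}: P→C 5·6=30, Q→C 6·8=48, R→C 6·4=24, S→C 4·5=20, T→C 9·4=36, U→C 3·5=15, V→C 6·7=42. Service 215; fixed 62; total 277.
{C, E}: P→C 5·6=30, Q→C 6·8=48, R→C 6·4=24, S→C 4·5=20, T→E 2·4=8, U→C 3·5=15, V→E 4·7=28. Service 173; fixed 112; total 285.
{A, E}: P→E 6·6=36, Q→A 7·8=56, R→A 7·4=28, S→A 6·5=30, T→E 2·4=8, U→E 3·5=15, V→E 4·7=28. Service 201; fixed 96; total 297.
{A, B, C, D, E, F}: service 111 + fixed 520 = 631
No other subset beats 277.

Open C only; minimum total cost 277.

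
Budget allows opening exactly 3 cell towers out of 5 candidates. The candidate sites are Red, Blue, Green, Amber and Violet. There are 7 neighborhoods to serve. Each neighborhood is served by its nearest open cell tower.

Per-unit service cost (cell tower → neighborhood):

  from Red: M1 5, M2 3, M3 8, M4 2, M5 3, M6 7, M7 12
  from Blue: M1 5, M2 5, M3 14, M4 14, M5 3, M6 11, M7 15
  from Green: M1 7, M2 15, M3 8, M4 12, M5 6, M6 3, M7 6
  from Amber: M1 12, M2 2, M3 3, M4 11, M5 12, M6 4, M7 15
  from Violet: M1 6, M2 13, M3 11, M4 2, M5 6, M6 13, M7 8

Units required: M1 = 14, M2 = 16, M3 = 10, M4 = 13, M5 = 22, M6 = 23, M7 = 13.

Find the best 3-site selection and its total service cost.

Choose Red, Green and Amber; total service cost 371.

With exactly 3 open, each neighborhood uses its cheapest among the chosen.
{Red, Green, Amber}: M1→Red 5·14=70, M2→Amber 2·16=32, M3→Amber 3·10=30, M4→Red 2·13=26, M5→Red 3·22=66, M6→Green 3·23=69, M7→Green 6·13=78. Service cost 371.
{Red, Amber, Violet}: service cost 420
{Blue, Amber, Violet}: service cost 420
Among all 10 size-3 choices, {Red, Green, Amber} is lowest.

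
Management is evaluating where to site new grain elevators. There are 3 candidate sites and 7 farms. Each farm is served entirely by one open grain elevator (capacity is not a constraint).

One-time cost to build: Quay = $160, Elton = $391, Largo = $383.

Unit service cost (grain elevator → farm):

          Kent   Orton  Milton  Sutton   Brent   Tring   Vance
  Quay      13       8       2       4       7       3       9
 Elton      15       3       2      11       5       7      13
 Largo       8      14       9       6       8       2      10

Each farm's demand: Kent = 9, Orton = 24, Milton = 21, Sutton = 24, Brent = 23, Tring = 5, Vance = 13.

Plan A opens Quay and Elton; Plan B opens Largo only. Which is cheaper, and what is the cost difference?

Plan A is cheaper by 323.

Plan A: {Quay, Elton}: Kent→Quay 13·9=117, Orton→Elton 3·24=72, Milton→Quay 2·21=42, Sutton→Quay 4·24=96, Brent→Elton 5·23=115, Tring→Quay 3·5=15, Vance→Quay 9·13=117. Service 574; fixed 551; total 1125.
Plan B: {Largo}: Kent→Largo 8·9=72, Orton→Largo 14·24=336, Milton→Largo 9·21=189, Sutton→Largo 6·24=144, Brent→Largo 8·23=184, Tring→Largo 2·5=10, Vance→Largo 10·13=130. Service 1065; fixed 383; total 1448.
Difference: |1125 − 1448| = 323.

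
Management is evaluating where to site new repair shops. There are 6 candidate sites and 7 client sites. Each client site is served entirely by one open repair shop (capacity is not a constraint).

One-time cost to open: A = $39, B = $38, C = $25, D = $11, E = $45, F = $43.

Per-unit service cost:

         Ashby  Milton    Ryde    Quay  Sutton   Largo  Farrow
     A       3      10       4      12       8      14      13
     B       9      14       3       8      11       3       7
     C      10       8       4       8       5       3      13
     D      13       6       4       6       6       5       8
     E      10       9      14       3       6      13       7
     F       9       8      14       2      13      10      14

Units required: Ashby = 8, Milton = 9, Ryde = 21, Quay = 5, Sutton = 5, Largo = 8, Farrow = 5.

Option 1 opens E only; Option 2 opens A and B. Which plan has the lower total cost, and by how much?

Option 1: {E}: Ashby→E 10·8=80, Milton→E 9·9=81, Ryde→E 14·21=294, Quay→E 3·5=15, Sutton→E 6·5=30, Largo→E 13·8=104, Farrow→E 7·5=35. Service 639; fixed 45; total 684.
Option 2: {A, B}: Ashby→A 3·8=24, Milton→A 10·9=90, Ryde→B 3·21=63, Quay→B 8·5=40, Sutton→A 8·5=40, Largo→B 3·8=24, Farrow→B 7·5=35. Service 316; fixed 77; total 393.
Difference: |684 − 393| = 291.

Option 2 is cheaper by 291.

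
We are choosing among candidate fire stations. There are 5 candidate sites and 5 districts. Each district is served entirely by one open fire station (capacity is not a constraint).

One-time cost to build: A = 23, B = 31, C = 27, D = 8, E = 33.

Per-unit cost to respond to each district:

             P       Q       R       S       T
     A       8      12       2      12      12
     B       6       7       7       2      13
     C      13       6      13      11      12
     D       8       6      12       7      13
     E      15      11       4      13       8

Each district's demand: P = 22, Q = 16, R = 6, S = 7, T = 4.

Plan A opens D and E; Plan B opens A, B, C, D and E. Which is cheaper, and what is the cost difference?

Plan A: {D, E}: P→D 8·22=176, Q→D 6·16=96, R→E 4·6=24, S→D 7·7=49, T→E 8·4=32. Service 377; fixed 41; total 418.
Plan B: {A, B, C, D, E}: P→B 6·22=132, Q→C 6·16=96, R→A 2·6=12, S→B 2·7=14, T→E 8·4=32. Service 286; fixed 122; total 408.
Difference: |418 − 408| = 10.

Plan B is cheaper by 10.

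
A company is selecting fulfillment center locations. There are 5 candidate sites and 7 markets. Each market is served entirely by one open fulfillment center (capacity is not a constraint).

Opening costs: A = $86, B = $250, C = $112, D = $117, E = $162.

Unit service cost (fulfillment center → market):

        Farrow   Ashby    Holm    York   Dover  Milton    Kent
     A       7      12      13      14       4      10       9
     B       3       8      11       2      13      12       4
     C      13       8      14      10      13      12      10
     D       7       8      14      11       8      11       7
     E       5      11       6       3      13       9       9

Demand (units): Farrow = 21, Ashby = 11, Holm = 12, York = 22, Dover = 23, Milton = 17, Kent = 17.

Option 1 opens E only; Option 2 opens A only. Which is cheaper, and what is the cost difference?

Option 1: {E}: Farrow→E 5·21=105, Ashby→E 11·11=121, Holm→E 6·12=72, York→E 3·22=66, Dover→E 13·23=299, Milton→E 9·17=153, Kent→E 9·17=153. Service 969; fixed 162; total 1131.
Option 2: {A}: Farrow→A 7·21=147, Ashby→A 12·11=132, Holm→A 13·12=156, York→A 14·22=308, Dover→A 4·23=92, Milton→A 10·17=170, Kent→A 9·17=153. Service 1158; fixed 86; total 1244.
Difference: |1131 − 1244| = 113.

Option 1 is cheaper by 113.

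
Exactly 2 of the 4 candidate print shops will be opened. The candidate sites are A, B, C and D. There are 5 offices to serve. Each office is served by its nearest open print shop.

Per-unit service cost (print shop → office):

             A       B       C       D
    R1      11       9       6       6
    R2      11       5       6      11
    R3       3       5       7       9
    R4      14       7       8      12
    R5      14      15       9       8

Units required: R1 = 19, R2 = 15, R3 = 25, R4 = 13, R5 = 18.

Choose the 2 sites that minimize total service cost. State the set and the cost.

With exactly 2 open, each office uses its cheapest among the chosen.
{A, C}: R1→C 6·19=114, R2→C 6·15=90, R3→A 3·25=75, R4→C 8·13=104, R5→C 9·18=162. Service cost 545.
{B, D}: service cost 549
{B, C}: service cost 567
Among all 6 size-2 choices, {A, C} is lowest.

Choose A and C; total service cost 545.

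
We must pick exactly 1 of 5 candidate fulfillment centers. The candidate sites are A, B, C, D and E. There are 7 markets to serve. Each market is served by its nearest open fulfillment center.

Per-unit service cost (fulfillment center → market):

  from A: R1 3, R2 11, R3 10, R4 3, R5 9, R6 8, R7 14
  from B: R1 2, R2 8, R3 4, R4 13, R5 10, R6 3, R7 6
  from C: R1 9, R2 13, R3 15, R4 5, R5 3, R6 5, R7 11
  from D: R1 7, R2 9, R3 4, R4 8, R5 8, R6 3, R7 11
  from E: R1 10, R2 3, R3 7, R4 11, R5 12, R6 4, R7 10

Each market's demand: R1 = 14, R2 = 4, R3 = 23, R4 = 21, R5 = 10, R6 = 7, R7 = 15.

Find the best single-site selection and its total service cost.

With exactly 1 open, each market uses its cheapest among the chosen.
{B}: R1→B 2·14=28, R2→B 8·4=32, R3→B 4·23=92, R4→B 13·21=273, R5→B 10·10=100, R6→B 3·7=21, R7→B 6·15=90. Service cost 636.
{D}: service cost 660
{A}: service cost 735
Among all 5 size-1 choices, {B} is lowest.

Choose B only; total service cost 636.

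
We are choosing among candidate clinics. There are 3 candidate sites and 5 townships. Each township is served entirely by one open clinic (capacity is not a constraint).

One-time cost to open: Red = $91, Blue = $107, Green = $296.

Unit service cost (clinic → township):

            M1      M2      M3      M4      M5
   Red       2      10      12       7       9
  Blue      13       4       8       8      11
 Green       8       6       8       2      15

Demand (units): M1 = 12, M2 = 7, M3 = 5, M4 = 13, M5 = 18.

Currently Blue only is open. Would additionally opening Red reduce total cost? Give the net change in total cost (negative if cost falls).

Yes — net change −90 (cost falls by 90).

Current service cost with {Blue}: 526.
Adding Red: each township re-picks its cheapest; new service cost 345, saving 181.
Extra fixed cost: 91. Net change = 91 − 181 = -90.
(Totals: 633 → 543.)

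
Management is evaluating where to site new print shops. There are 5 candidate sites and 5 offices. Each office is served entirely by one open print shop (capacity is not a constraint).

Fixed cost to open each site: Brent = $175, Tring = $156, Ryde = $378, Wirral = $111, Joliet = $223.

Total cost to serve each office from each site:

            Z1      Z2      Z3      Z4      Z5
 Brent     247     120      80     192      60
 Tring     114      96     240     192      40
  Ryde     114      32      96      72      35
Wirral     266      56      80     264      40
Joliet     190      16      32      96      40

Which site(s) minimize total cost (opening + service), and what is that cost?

For any fixed open set, each office goes to its cheapest open site; total = fixed + service.
{Joliet}: Z1→Joliet 190, Z2→Joliet 16, Z3→Joliet 32, Z4→Joliet 96, Z5→Joliet 40. Service 374; fixed 223; total 597.
{Tring, Joliet}: Z1→Tring 114, Z2→Joliet 16, Z3→Joliet 32, Z4→Joliet 96, Z5→Tring 40. Service 298; fixed 379; total 677.
{Wirral, Joliet}: Z1→Joliet 190, Z2→Joliet 16, Z3→Joliet 32, Z4→Joliet 96, Z5→Wirral 40. Service 374; fixed 334; total 708.
{Brent, Tring, Ryde, Wirral, Joliet}: service 269 + fixed 1043 = 1312
No other subset beats 597.

Open Joliet only; minimum total cost 597.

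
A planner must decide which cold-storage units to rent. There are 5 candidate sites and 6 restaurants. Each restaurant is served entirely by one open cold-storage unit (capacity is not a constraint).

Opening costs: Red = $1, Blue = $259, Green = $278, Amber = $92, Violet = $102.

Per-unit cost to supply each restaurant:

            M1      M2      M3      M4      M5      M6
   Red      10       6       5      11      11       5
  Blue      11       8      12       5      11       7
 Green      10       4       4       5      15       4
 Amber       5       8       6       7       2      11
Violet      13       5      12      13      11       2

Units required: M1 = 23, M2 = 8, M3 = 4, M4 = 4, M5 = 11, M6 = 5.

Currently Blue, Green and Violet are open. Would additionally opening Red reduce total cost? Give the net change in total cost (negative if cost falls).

No — net change +1 (cost rises by 1).

Current service cost with {Blue, Green, Violet}: 429.
Adding Red: each restaurant re-picks its cheapest; new service cost 429, saving 0.
Extra fixed cost: 1. Net change = 1 − 0 = 1.
(Totals: 1068 → 1069.)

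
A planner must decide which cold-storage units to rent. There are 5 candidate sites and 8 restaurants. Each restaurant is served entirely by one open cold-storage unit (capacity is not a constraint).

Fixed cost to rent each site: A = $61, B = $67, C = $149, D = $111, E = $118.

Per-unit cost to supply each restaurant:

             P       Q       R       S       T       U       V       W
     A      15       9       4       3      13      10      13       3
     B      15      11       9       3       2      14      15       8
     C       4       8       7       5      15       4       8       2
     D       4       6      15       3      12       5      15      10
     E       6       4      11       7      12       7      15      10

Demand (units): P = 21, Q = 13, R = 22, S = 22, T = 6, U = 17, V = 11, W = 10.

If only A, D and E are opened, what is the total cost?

Each restaurant is assigned to its cheapest site among the open ones.
{A, D, E}: P→D 4·21=84, Q→E 4·13=52, R→A 4·22=88, S→A 3·22=66, T→D 12·6=72, U→D 5·17=85, V→A 13·11=143, W→A 3·10=30. Service 620; fixed 290; total 910.

Total cost: 910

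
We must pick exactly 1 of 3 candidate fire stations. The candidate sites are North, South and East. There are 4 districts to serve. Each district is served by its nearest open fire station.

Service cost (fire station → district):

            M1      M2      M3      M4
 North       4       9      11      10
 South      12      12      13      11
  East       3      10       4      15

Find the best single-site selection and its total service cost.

Choose East only; total service cost 32.

With exactly 1 open, each district uses its cheapest among the chosen.
{East}: M1→East 3, M2→East 10, M3→East 4, M4→East 15. Service cost 32.
{North}: service cost 34
{South}: service cost 48
Among all 3 size-1 choices, {East} is lowest.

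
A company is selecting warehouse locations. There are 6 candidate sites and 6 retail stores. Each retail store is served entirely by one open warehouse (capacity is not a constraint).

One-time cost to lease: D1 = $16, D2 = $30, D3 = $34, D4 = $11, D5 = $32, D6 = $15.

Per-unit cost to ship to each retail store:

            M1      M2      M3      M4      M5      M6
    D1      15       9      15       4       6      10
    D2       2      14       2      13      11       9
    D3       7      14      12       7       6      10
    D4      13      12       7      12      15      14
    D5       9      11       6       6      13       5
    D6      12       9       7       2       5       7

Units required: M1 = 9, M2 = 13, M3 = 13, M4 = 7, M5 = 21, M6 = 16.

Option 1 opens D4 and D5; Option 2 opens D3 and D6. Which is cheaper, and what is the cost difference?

Option 1: {D4, D5}: M1→D5 9·9=81, M2→D5 11·13=143, M3→D5 6·13=78, M4→D5 6·7=42, M5→D5 13·21=273, M6→D5 5·16=80. Service 697; fixed 43; total 740.
Option 2: {D3, D6}: M1→D3 7·9=63, M2→D6 9·13=117, M3→D6 7·13=91, M4→D6 2·7=14, M5→D6 5·21=105, M6→D6 7·16=112. Service 502; fixed 49; total 551.
Difference: |740 − 551| = 189.

Option 2 is cheaper by 189.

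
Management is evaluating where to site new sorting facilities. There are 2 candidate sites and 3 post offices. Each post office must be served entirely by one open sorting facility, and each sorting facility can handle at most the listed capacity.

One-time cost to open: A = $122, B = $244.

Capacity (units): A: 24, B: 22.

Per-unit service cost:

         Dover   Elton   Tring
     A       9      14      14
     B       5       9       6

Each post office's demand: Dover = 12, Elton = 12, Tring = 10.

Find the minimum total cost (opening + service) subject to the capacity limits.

Minimum total cost: 642

Open {A, B}: Dover→A 9·12=108, Elton→B 9·12=108, Tring→B 6·10=60.
Loads: A carries 12/24, B carries 22/22. Service 276; fixed 366; total 642.
Next best feasible plan costs 654.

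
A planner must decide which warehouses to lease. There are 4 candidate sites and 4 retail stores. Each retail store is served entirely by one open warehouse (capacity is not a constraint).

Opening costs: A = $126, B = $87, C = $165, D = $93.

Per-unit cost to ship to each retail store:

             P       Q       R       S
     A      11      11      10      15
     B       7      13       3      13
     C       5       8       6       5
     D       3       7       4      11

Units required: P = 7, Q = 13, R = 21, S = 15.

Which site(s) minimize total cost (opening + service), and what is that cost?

For any fixed open set, each retail store goes to its cheapest open site; total = fixed + service.
{D}: P→D 3·7=21, Q→D 7·13=91, R→D 4·21=84, S→D 11·15=165. Service 361; fixed 93; total 454.
{C}: service 340 + fixed 165 = 505
{B, D}: P→D 3·7=21, Q→D 7·13=91, R→B 3·21=63, S→D 11·15=165. Service 340; fixed 180; total 520.
{A, B, C, D}: service 250 + fixed 471 = 721
No other subset beats 454.

Open D only; minimum total cost 454.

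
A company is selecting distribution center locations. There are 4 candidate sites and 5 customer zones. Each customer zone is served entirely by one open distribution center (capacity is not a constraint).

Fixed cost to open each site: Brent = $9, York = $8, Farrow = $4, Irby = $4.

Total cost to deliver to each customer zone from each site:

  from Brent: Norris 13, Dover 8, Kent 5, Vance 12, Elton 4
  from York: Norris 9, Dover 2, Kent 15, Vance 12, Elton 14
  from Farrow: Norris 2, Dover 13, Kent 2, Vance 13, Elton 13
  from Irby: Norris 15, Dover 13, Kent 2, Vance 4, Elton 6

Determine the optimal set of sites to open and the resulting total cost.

For any fixed open set, each customer zone goes to its cheapest open site; total = fixed + service.
{York, Farrow, Irby}: Norris→Farrow 2, Dover→York 2, Kent→Farrow 2, Vance→Irby 4, Elton→Irby 6. Service 16; fixed 16; total 32.
{York, Irby}: service 23 + fixed 12 = 35
{Farrow, Irby}: service 27 + fixed 8 = 35
{Brent, York, Farrow, Irby}: Norris→Farrow 2, Dover→York 2, Kent→Farrow 2, Vance→Irby 4, Elton→Brent 4. Service 14; fixed 25; total 39.
(All 15 nonempty subsets were checked; York, Farrow and Irby is lowest.)

Open York, Farrow and Irby; minimum total cost 32.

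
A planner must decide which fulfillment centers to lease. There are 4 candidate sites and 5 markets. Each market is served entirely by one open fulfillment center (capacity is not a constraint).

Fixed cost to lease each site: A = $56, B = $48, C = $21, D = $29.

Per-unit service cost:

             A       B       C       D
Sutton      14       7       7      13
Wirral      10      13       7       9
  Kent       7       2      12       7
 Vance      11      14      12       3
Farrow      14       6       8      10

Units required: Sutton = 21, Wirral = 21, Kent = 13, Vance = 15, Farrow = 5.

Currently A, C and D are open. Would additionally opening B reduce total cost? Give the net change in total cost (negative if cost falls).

Current service cost with {A, C, D}: 470.
Adding B: each market re-picks its cheapest; new service cost 395, saving 75.
Extra fixed cost: 48. Net change = 48 − 75 = -27.
(Totals: 576 → 549.)

Yes — net change −27 (cost falls by 27).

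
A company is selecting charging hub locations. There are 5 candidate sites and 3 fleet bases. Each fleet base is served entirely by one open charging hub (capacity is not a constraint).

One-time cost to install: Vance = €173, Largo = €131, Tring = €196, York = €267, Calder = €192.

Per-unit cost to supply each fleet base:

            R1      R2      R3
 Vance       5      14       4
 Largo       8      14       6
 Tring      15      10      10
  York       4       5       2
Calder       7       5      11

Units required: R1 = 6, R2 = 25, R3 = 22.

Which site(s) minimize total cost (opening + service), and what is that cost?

For any fixed open set, each fleet base goes to its cheapest open site; total = fixed + service.
{York}: R1→York 4·6=24, R2→York 5·25=125, R3→York 2·22=44. Service 193; fixed 267; total 460.
{Largo, York}: R1→York 4·6=24, R2→York 5·25=125, R3→York 2·22=44. Service 193; fixed 398; total 591.
{Calder}: service 409 + fixed 192 = 601
{Vance, Largo, Tring, York, Calder}: R1→York 4·6=24, R2→York 5·25=125, R3→York 2·22=44. Service 193; fixed 959; total 1152.
No other subset beats 460.

Open York only; minimum total cost 460.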